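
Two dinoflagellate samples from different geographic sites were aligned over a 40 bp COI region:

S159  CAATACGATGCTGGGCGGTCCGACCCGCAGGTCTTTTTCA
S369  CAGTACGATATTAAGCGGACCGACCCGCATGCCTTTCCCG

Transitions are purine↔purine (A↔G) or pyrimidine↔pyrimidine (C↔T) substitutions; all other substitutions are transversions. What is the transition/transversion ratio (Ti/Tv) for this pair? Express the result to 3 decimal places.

4.500

The sequences differ at positions 3 (A/G, transition), 10 (G/A, transition), 11 (C/T, transition), 13 (G/A, transition), 14 (G/A, transition), 19 (T/A, transversion), 30 (G/T, transversion), 32 (T/C, transition), 37 (T/C, transition), 38 (T/C, transition), 40 (A/G, transition).
Of the 11 differences, 9 transitions and 2 transversions, so Ti/Tv = 9/2 = 4.500.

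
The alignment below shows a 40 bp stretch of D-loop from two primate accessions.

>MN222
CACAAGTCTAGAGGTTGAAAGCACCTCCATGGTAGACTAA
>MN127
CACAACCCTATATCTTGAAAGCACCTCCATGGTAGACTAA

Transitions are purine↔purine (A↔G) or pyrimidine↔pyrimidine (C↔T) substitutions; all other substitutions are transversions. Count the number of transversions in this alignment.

Mismatches occur at site 6 (G→C, transversion), site 7 (T→C, transition), site 11 (G→T, transversion), site 13 (G→T, transversion), site 14 (G→C, transversion).
Of the 5 differences, 1 transition and 4 transversions, so the answer is 4.

4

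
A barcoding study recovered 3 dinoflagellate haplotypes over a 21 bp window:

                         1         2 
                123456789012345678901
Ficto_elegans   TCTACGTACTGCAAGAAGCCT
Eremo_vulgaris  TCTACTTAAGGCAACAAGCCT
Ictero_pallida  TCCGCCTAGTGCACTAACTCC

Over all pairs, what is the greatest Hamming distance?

10

Pairwise Hamming distances:
  Ficto_elegans vs Eremo_vulgaris: 4
  Ficto_elegans vs Ictero_pallida: 9
  Eremo_vulgaris vs Ictero_pallida: 10
The largest is 10, between Eremo_vulgaris and Ictero_pallida.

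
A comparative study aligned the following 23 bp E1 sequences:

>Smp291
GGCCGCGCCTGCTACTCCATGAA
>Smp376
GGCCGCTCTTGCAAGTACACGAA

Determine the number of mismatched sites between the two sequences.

Differing sites — 7:G/T; 9:C/T; 13:T/A; 15:C/G; 17:C/A; 20:T/C.
That gives 6 mismatches out of 23 aligned sites, so the Hamming distance is 6.

6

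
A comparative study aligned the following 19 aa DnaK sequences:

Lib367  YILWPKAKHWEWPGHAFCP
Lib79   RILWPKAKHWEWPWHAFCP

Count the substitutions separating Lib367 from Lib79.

2

The sequences differ at positions 1 (Y/R), 14 (G/W).
That gives 2 mismatches out of 19 aligned sites, so the Hamming distance is 2.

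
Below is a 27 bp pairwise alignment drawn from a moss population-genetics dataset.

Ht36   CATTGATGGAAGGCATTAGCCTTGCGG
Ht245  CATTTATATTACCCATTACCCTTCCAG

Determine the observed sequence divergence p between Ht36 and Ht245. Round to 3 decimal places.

0.333

Differing sites — 5:G/T; 8:G/A; 9:G/T; 10:A/T; 12:G/C; 13:G/C; 19:G/C; 24:G/C; 26:G/A.
There are 9 differences over 27 sites, so p = 9/27 = 0.333.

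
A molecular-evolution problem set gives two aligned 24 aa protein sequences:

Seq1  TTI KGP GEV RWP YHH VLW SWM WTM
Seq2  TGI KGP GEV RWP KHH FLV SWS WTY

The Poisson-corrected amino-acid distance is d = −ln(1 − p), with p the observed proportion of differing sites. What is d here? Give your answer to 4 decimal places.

0.2877

Differing sites — 2:T/G; 13:Y/K; 16:V/F; 18:W/V; 21:M/S; 24:M/Y.
p = 6/24 = 0.250000.
d = −ln(1 − 0.250000) = −ln(0.750000) = 0.2877.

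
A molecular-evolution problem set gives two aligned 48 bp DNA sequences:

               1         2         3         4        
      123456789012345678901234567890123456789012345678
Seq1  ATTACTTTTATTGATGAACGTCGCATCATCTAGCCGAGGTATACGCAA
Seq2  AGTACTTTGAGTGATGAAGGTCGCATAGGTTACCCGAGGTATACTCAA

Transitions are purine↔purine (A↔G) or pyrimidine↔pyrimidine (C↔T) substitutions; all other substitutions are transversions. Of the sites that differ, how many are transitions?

Differing sites — 2:T/G (Tv); 9:T/G (Tv); 11:T/G (Tv); 19:C/G (Tv); 27:C/A (Tv); 28:A/G (Ti); 29:T/G (Tv); 30:C/T (Ti); 33:G/C (Tv); 45:G/T (Tv).
Of the 10 differences, 2 transitions and 8 transversions, so the answer is 2.

2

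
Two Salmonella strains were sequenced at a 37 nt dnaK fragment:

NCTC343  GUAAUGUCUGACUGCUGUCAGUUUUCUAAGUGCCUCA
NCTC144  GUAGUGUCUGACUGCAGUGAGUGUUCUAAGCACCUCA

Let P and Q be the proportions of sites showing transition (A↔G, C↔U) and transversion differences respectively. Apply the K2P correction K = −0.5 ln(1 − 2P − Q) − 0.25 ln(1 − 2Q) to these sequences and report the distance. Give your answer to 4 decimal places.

The sequences differ at positions 4 (A/G, transition), 16 (U/A, transversion), 19 (C/G, transversion), 23 (U/G, transversion), 31 (U/C, transition), 32 (G/A, transition).
Of the 6 differences, 3 transitions and 3 transversions over 37 sites: P = 3/37 = 0.081081, Q = 3/37 = 0.081081.
d = −0.5·ln(0.756757) − 0.25·ln(0.837838) = −0.5·(-0.278713) − 0.25·(-0.176931) = 0.1836.

0.1836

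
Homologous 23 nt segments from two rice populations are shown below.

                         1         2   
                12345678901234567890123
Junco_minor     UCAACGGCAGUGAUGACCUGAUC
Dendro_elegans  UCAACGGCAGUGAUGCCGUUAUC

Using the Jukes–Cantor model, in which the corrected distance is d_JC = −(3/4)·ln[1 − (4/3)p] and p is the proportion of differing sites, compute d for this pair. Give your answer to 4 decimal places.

0.1433

The sequences differ at positions 16 (A/C), 18 (C/G), 20 (G/U).
p = 3/23 = 0.130435.
d = −0.75 · ln(1 − (4/3)·0.130435) = −0.75 · ln(0.826087) = −0.75 · (-0.191055) = 0.1433.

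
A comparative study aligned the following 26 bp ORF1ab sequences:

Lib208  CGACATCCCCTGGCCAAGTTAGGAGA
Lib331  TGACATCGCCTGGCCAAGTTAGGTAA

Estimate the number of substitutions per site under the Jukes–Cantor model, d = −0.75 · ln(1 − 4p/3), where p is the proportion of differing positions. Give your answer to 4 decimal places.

The sequences differ at positions 1 (C/T), 8 (C/G), 24 (A/T), 25 (G/A).
p = 4/26 = 0.153846.
d = −0.75 · ln(1 − (4/3)·0.153846) = −0.75 · ln(0.794872) = −0.75 · (-0.229574) = 0.1722.

0.1722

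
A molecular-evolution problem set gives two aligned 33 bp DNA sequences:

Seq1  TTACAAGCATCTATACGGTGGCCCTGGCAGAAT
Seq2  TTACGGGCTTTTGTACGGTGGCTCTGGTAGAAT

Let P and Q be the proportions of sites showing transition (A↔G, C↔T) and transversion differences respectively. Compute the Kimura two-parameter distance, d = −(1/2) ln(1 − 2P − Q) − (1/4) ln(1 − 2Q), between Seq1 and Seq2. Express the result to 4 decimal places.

Differing sites — 5:A/G (Ti); 6:A/G (Ti); 9:A/T (Tv); 11:C/T (Ti); 13:A/G (Ti); 23:C/T (Ti); 28:C/T (Ti).
Of the 7 differences, 6 transitions and 1 transversion over 33 sites: P = 6/33 = 0.181818, Q = 1/33 = 0.030303.
d = −0.5·ln(0.606061) − 0.25·ln(0.939394) = −0.5·(-0.500775) − 0.25·(-0.062520) = 0.2660.

0.2660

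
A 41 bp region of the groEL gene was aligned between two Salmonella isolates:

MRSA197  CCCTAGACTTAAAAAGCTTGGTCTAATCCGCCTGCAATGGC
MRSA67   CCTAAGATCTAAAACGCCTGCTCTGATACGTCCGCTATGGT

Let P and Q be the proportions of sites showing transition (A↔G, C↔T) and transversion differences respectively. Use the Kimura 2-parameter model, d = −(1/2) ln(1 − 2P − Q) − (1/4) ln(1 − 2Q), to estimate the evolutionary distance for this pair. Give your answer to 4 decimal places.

0.4288

Mismatches occur at site 3 (C/T, transition), site 4 (T/A, transversion), site 8 (C/T, transition), site 9 (T/C, transition), site 15 (A/C, transversion), site 18 (T/C, transition), site 21 (G/C, transversion), site 25 (A/G, transition), site 28 (C/A, transversion), site 31 (C/T, transition), site 33 (T/C, transition), site 36 (A/T, transversion), site 41 (C/T, transition).
Of the 13 differences, 8 transitions and 5 transversions over 41 sites: P = 8/41 = 0.195122, Q = 5/41 = 0.121951.
d = −0.5·ln(0.487805) − 0.25·ln(0.756098) = −0.5·(-0.717840) − 0.25·(-0.279584) = 0.4288.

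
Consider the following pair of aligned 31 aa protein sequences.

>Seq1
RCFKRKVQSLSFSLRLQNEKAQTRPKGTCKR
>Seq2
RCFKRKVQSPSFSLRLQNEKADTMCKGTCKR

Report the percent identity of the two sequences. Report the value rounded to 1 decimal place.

Differing sites — 10:L/P; 22:Q/D; 24:R/M; 25:P/C.
27 of the 31 sites match, so the percent identity is 27/31 × 100 = 87.1%.

87.1%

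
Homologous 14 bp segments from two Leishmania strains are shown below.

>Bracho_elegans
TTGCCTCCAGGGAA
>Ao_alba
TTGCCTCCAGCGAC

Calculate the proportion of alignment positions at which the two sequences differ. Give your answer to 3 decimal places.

Mismatches occur at site 11 (G/C), site 14 (A/C).
There are 2 differences over 14 sites, so p = 2/14 = 0.143.

0.143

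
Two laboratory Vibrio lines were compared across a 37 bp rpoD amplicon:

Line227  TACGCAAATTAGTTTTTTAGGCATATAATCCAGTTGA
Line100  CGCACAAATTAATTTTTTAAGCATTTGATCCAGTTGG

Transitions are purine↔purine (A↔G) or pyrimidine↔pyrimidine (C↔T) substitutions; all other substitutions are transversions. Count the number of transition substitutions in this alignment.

7

Differing sites — 1:T/C (Ti); 2:A/G (Ti); 4:G/A (Ti); 12:G/A (Ti); 20:G/A (Ti); 25:A/T (Tv); 27:A/G (Ti); 37:A/G (Ti).
Of the 8 differences, 7 transitions and 1 transversion, so the answer is 7.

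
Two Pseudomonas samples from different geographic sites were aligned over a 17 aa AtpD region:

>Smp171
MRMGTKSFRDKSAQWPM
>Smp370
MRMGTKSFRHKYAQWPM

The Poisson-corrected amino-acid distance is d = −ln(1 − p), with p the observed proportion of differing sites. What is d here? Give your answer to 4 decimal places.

0.1252

The sequences differ at positions 10 (D/H), 12 (S/Y).
p = 2/17 = 0.117647.
d = −ln(1 − 0.117647) = −ln(0.882353) = 0.1252.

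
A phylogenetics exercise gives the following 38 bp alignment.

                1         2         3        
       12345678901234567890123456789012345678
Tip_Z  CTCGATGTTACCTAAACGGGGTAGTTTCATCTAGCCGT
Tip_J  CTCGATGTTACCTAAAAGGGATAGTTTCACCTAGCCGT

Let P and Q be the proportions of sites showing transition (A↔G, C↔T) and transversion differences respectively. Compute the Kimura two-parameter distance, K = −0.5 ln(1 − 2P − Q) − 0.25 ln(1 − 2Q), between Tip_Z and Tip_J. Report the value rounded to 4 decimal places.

0.0841

Mismatches occur at site 17 (C/A, transversion), site 21 (G/A, transition), site 30 (T/C, transition).
Of the 3 differences, 2 transitions and 1 transversion over 38 sites: P = 2/38 = 0.052632, Q = 1/38 = 0.026316.
d = −0.5·ln(0.868420) − 0.25·ln(0.947368) = −0.5·(-0.141080) − 0.25·(-0.054068) = 0.0841.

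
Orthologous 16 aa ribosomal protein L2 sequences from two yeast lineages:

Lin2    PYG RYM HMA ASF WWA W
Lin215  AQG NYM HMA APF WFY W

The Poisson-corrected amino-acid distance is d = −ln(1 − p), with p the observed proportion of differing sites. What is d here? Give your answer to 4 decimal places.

The sequences differ at positions 1 (P/A), 2 (Y/Q), 4 (R/N), 11 (S/P), 14 (W/F), 15 (A/Y).
p = 6/16 = 0.375000.
d = −ln(1 − 0.375000) = −ln(0.625000) = 0.4700.

0.4700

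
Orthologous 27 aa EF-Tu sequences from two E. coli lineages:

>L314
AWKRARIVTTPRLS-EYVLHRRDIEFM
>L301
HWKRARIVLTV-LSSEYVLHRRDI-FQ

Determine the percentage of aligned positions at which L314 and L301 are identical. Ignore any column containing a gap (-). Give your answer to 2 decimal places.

83.33%

Excluding the 3 gap columns leaves 24 comparable sites.
Mismatches occur at site 1 (A↔H), site 9 (T↔L), site 11 (P↔V), site 27 (M↔Q).
20 of the 24 comparable sites match, so the percent identity is 20/24 × 100 = 83.33%.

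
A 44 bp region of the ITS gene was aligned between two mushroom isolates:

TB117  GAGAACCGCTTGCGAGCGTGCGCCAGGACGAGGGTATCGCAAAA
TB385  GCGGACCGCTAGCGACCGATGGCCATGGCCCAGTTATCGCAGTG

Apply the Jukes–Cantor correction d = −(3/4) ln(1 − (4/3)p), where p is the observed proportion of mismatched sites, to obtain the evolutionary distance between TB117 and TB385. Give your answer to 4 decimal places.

0.4975

The sequences differ at positions 2 (A/C), 4 (A/G), 11 (T/A), 16 (G/C), 19 (T/A), 20 (G/T), 21 (C/G), 26 (G/T), 28 (A/G), 30 (G/C), 31 (A/C), 32 (G/A), 34 (G/T), 42 (A/G), 43 (A/T), 44 (A/G).
p = 16/44 = 0.363636.
d = −0.75 · ln(1 − (4/3)·0.363636) = −0.75 · ln(0.515152) = −0.75 · (-0.663293) = 0.4975.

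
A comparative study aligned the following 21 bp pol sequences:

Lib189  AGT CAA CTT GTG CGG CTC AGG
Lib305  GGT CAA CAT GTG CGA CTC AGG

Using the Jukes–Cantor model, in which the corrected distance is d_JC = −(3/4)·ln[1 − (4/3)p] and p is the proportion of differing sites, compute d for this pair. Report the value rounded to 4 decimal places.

0.1585

Differing sites — 1:A/G; 8:T/A; 15:G/A.
p = 3/21 = 0.142857.
d = −0.75 · ln(1 − (4/3)·0.142857) = −0.75 · ln(0.809524) = −0.75 · (-0.211309) = 0.1585.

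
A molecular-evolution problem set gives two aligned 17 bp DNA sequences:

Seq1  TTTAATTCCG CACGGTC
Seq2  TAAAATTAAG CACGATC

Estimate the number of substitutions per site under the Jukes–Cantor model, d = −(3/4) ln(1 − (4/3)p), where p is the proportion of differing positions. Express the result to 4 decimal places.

0.3734

Differing sites — 2:T/A; 3:T/A; 8:C/A; 9:C/A; 15:G/A.
p = 5/17 = 0.294118.
d = −0.75 · ln(1 − (4/3)·0.294118) = −0.75 · ln(0.607843) = −0.75 · (-0.497839) = 0.3734.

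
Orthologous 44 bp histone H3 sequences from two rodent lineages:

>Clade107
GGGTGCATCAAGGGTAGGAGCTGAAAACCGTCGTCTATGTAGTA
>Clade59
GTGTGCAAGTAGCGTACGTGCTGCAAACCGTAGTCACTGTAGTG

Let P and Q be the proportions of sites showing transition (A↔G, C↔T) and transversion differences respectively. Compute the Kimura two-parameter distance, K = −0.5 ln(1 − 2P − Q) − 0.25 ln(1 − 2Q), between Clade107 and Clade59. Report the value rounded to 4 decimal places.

Mismatches occur at site 2 (G/T, transversion), site 8 (T/A, transversion), site 9 (C/G, transversion), site 10 (A/T, transversion), site 13 (G/C, transversion), site 17 (G/C, transversion), site 19 (A/T, transversion), site 24 (A/C, transversion), site 32 (C/A, transversion), site 36 (T/A, transversion), site 37 (A/C, transversion), site 44 (A/G, transition).
Of the 12 differences, 1 transition and 11 transversions over 44 sites: P = 1/44 = 0.022727, Q = 11/44 = 0.250000.
d = −0.5·ln(0.704546) − 0.25·ln(0.500000) = −0.5·(-0.350202) − 0.25·(-0.693147) = 0.3484.

0.3484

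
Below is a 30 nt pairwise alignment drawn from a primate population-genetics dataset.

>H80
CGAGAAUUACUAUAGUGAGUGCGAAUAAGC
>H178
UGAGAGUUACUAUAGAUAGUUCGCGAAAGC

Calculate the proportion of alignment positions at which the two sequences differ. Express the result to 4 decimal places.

0.2667

The sequences differ at positions 1 (C/U), 6 (A/G), 16 (U/A), 17 (G/U), 21 (G/U), 24 (A/C), 25 (A/G), 26 (U/A).
There are 8 differences over 30 sites, so p = 8/30 = 0.2667.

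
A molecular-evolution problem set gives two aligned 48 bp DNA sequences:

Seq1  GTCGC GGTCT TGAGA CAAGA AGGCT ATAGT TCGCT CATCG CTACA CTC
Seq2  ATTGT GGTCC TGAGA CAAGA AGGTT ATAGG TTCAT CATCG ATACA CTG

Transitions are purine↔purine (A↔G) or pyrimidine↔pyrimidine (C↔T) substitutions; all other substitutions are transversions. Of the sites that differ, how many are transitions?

Differing sites — 1:G/A (Ti); 3:C/T (Ti); 5:C/T (Ti); 10:T/C (Ti); 24:C/T (Ti); 30:T/G (Tv); 32:C/T (Ti); 33:G/C (Tv); 34:C/A (Tv); 41:C/A (Tv); 48:C/G (Tv).
Of the 11 differences, 6 transitions and 5 transversions, so the answer is 6.

6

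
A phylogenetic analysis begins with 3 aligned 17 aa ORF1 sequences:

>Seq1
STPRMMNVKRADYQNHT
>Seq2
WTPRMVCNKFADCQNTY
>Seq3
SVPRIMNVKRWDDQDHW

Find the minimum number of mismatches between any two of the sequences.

Pairwise Hamming distances:
  Seq1 vs Seq2: 8
  Seq1 vs Seq3: 6
  Seq2 vs Seq3: 12
The smallest is 6, between Seq1 and Seq3.

6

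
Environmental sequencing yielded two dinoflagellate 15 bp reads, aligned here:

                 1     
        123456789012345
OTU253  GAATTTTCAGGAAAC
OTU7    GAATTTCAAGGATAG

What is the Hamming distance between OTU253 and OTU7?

4

The sequences differ at positions 7 (T/C), 8 (C/A), 13 (A/T), 15 (C/G).
That gives 4 mismatches out of 15 aligned sites, so the Hamming distance is 4.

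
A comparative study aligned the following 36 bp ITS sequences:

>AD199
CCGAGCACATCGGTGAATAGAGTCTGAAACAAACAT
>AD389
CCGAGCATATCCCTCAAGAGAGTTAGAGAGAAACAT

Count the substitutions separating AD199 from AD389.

The sequences differ at positions 8 (C/T), 12 (G/C), 13 (G/C), 15 (G/C), 18 (T/G), 24 (C/T), 25 (T/A), 28 (A/G), 30 (C/G).
That gives 9 mismatches out of 36 aligned sites, so the Hamming distance is 9.

9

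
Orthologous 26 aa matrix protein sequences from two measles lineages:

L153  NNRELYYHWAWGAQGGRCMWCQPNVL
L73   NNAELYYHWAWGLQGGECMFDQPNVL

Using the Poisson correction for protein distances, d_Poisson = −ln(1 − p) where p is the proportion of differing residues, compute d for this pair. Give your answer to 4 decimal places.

Differing sites — 3:R/A; 13:A/L; 17:R/E; 20:W/F; 21:C/D.
p = 5/26 = 0.192308.
d = −ln(1 − 0.192308) = −ln(0.807692) = 0.2136.

0.2136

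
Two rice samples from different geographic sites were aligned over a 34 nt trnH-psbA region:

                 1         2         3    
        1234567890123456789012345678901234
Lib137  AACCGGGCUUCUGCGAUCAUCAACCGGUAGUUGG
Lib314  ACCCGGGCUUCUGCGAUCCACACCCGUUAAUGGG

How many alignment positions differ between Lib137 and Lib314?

Differing sites — 2:A/C; 19:A/C; 20:U/A; 23:A/C; 27:G/U; 30:G/A; 32:U/G.
That gives 7 mismatches out of 34 aligned sites, so the Hamming distance is 7.

7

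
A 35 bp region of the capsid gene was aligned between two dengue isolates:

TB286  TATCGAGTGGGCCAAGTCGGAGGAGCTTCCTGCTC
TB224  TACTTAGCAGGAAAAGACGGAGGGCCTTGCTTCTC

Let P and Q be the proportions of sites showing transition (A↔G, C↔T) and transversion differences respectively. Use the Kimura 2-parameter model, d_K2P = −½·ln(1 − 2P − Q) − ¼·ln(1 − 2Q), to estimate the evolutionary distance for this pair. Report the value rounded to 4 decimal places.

Differing sites — 3:T/C (Ti); 4:C/T (Ti); 5:G/T (Tv); 8:T/C (Ti); 9:G/A (Ti); 12:C/A (Tv); 13:C/A (Tv); 17:T/A (Tv); 24:A/G (Ti); 25:G/C (Tv); 29:C/G (Tv); 32:G/T (Tv).
Of the 12 differences, 5 transitions and 7 transversions over 35 sites: P = 5/35 = 0.142857, Q = 7/35 = 0.200000.
d = −0.5·ln(0.514286) − 0.25·ln(0.600000) = −0.5·(-0.664976) − 0.25·(-0.510826) = 0.4602.

0.4602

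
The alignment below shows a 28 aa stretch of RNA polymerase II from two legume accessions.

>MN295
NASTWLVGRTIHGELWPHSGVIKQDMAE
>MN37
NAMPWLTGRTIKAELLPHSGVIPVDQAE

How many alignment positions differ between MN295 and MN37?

9

Mismatches occur at site 3 (S→M), site 4 (T→P), site 7 (V→T), site 12 (H→K), site 13 (G→A), site 16 (W→L), site 23 (K→P), site 24 (Q→V), site 26 (M→Q).
That gives 9 mismatches out of 28 aligned sites, so the Hamming distance is 9.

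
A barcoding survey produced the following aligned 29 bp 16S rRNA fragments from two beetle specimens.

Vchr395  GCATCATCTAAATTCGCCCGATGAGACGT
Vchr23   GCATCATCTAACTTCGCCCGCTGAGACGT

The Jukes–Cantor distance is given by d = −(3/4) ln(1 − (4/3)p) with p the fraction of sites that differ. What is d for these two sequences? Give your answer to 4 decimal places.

0.0723

Differing sites — 12:A/C; 21:A/C.
p = 2/29 = 0.068966.
d = −0.75 · ln(1 − (4/3)·0.068966) = −0.75 · ln(0.908045) = −0.75 · (-0.096461) = 0.0723.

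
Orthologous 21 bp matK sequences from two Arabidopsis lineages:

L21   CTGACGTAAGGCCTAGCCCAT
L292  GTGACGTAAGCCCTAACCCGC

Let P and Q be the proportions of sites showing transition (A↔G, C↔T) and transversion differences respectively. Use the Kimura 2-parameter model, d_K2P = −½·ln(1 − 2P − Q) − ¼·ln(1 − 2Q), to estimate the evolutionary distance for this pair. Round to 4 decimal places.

Differing sites — 1:C/G (Tv); 11:G/C (Tv); 16:G/A (Ti); 20:A/G (Ti); 21:T/C (Ti).
Of the 5 differences, 3 transitions and 2 transversions over 21 sites: P = 3/21 = 0.142857, Q = 2/21 = 0.095238.
d = −0.5·ln(0.619048) − 0.25·ln(0.809524) = −0.5·(-0.479572) − 0.25·(-0.211309) = 0.2926.

0.2926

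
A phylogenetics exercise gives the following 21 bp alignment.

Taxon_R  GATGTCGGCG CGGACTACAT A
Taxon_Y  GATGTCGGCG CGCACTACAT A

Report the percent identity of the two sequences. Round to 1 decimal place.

Differing sites — 13:G/C.
20 of the 21 sites match, so the percent identity is 20/21 × 100 = 95.2%.

95.2%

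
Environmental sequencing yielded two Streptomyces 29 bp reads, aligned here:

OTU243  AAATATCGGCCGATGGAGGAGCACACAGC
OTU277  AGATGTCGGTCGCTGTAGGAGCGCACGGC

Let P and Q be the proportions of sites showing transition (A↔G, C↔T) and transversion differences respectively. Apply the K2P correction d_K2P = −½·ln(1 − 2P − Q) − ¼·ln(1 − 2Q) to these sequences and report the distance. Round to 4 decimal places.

0.3041

The sequences differ at positions 2 (A/G, transition), 5 (A/G, transition), 10 (C/T, transition), 13 (A/C, transversion), 16 (G/T, transversion), 23 (A/G, transition), 27 (A/G, transition).
Of the 7 differences, 5 transitions and 2 transversions over 29 sites: P = 5/29 = 0.172414, Q = 2/29 = 0.068966.
d = −0.5·ln(0.586206) − 0.25·ln(0.862068) = −0.5·(-0.534084) − 0.25·(-0.148421) = 0.3041.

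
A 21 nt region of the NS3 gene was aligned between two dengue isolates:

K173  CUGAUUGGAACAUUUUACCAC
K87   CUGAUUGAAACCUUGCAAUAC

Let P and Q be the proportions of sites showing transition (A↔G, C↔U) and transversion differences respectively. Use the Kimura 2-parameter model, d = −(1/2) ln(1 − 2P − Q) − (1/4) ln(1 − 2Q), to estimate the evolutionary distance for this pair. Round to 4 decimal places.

0.3639

Differing sites — 8:G/A (Ti); 12:A/C (Tv); 15:U/G (Tv); 16:U/C (Ti); 18:C/A (Tv); 19:C/U (Ti).
Of the 6 differences, 3 transitions and 3 transversions over 21 sites: P = 3/21 = 0.142857, Q = 3/21 = 0.142857.
d = −0.5·ln(0.571429) − 0.25·ln(0.714286) = −0.5·(-0.559615) − 0.25·(-0.336472) = 0.3639.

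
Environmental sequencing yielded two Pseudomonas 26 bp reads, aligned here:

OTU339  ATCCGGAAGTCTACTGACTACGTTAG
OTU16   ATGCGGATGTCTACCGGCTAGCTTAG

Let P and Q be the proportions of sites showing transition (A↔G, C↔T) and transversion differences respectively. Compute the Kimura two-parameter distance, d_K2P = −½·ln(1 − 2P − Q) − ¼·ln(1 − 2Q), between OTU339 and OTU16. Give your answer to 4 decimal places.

0.2758

Mismatches occur at site 3 (C↔G, transversion), site 8 (A↔T, transversion), site 15 (T↔C, transition), site 17 (A↔G, transition), site 21 (C↔G, transversion), site 22 (G↔C, transversion).
Of the 6 differences, 2 transitions and 4 transversions over 26 sites: P = 2/26 = 0.076923, Q = 4/26 = 0.153846.
d = −0.5·ln(0.692308) − 0.25·ln(0.692308) = −0.5·(-0.367724) − 0.25·(-0.367724) = 0.2758.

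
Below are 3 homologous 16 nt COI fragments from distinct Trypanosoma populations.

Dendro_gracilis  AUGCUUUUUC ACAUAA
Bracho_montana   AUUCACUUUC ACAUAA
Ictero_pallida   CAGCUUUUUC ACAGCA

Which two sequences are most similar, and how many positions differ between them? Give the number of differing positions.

Pairwise Hamming distances:
  Dendro_gracilis vs Bracho_montana: 3
  Dendro_gracilis vs Ictero_pallida: 4
  Bracho_montana vs Ictero_pallida: 7
The smallest is 3, between Dendro_gracilis and Bracho_montana.

3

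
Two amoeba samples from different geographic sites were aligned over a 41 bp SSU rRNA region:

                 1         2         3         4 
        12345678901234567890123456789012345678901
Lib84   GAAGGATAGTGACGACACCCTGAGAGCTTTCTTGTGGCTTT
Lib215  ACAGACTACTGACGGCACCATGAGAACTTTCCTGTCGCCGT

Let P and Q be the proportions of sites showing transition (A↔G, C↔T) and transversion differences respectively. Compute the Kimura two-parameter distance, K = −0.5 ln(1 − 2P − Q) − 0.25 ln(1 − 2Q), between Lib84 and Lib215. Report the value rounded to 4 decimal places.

Mismatches occur at site 1 (G→A, transition), site 2 (A→C, transversion), site 5 (G→A, transition), site 6 (A→C, transversion), site 9 (G→C, transversion), site 15 (A→G, transition), site 20 (C→A, transversion), site 26 (G→A, transition), site 32 (T→C, transition), site 36 (G→C, transversion), site 39 (T→C, transition), site 40 (T→G, transversion).
Of the 12 differences, 6 transitions and 6 transversions over 41 sites: P = 6/41 = 0.146341, Q = 6/41 = 0.146341.
d = −0.5·ln(0.560977) − 0.25·ln(0.707318) = −0.5·(-0.578075) − 0.25·(-0.346275) = 0.3756.

0.3756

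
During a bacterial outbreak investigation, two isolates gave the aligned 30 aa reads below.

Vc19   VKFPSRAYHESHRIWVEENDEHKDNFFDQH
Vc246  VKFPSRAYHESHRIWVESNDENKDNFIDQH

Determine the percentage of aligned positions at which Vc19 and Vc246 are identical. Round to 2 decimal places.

Differing sites — 18:E/S; 22:H/N; 27:F/I.
27 of the 30 sites match, so the percent identity is 27/30 × 100 = 90.00%.

90.00%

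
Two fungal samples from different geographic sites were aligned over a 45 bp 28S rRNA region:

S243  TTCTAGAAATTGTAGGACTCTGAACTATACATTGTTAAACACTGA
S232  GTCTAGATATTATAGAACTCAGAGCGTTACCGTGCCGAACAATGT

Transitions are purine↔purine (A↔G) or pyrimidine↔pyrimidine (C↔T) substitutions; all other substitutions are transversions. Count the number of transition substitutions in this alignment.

6

Differing sites — 1:T/G (Tv); 8:A/T (Tv); 12:G/A (Ti); 16:G/A (Ti); 21:T/A (Tv); 24:A/G (Ti); 26:T/G (Tv); 27:A/T (Tv); 31:A/C (Tv); 32:T/G (Tv); 35:T/C (Ti); 36:T/C (Ti); 37:A/G (Ti); 42:C/A (Tv); 45:A/T (Tv).
Of the 15 differences, 6 transitions and 9 transversions, so the answer is 6.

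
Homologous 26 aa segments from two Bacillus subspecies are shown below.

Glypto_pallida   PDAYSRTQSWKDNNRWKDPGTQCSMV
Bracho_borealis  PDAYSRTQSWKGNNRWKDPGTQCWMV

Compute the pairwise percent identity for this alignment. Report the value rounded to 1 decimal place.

Differing sites — 12:D/G; 24:S/W.
24 of the 26 sites match, so the percent identity is 24/26 × 100 = 92.3%.

92.3%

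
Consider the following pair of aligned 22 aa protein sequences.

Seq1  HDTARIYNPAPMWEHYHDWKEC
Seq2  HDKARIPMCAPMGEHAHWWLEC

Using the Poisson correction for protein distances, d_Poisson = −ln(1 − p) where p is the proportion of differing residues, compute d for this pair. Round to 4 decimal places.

The sequences differ at positions 3 (T/K), 7 (Y/P), 8 (N/M), 9 (P/C), 13 (W/G), 16 (Y/A), 18 (D/W), 20 (K/L).
p = 8/22 = 0.363636.
d = −ln(1 − 0.363636) = −ln(0.636364) = 0.4520.

0.4520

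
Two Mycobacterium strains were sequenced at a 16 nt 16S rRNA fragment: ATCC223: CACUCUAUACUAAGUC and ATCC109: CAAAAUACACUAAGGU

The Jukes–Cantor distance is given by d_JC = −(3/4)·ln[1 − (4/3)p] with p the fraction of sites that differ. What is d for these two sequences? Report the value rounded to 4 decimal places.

Differing sites — 3:C/A; 4:U/A; 5:C/A; 8:U/C; 15:U/G; 16:C/U.
p = 6/16 = 0.375000.
d = −0.75 · ln(1 − (4/3)·0.375000) = −0.75 · ln(0.500000) = −0.75 · (-0.693147) = 0.5199.

0.5199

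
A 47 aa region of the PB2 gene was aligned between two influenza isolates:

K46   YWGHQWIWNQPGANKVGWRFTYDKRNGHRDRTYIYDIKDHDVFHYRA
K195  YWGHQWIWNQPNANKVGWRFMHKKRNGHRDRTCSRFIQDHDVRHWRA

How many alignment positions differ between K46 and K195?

11

The sequences differ at positions 12 (G/N), 21 (T/M), 22 (Y/H), 23 (D/K), 33 (Y/C), 34 (I/S), 35 (Y/R), 36 (D/F), 38 (K/Q), 43 (F/R), 45 (Y/W).
That gives 11 mismatches out of 47 aligned sites, so the Hamming distance is 11.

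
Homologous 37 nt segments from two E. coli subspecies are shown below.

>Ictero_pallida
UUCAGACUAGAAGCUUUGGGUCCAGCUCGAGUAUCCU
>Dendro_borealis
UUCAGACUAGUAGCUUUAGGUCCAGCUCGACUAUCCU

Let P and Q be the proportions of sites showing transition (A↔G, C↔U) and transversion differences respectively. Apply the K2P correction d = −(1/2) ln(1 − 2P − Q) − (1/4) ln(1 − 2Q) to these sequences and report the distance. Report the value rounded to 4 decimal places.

0.0858

Differing sites — 11:A/U (Tv); 18:G/A (Ti); 31:G/C (Tv).
Of the 3 differences, 1 transition and 2 transversions over 37 sites: P = 1/37 = 0.027027, Q = 2/37 = 0.054054.
d = −0.5·ln(0.891892) − 0.25·ln(0.891892) = −0.5·(-0.114410) − 0.25·(-0.114410) = 0.0858.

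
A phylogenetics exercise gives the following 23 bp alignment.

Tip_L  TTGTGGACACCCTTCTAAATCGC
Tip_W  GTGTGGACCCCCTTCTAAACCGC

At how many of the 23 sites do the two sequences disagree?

Mismatches occur at site 1 (T/G), site 9 (A/C), site 20 (T/C).
That gives 3 mismatches out of 23 aligned sites, so the Hamming distance is 3.

3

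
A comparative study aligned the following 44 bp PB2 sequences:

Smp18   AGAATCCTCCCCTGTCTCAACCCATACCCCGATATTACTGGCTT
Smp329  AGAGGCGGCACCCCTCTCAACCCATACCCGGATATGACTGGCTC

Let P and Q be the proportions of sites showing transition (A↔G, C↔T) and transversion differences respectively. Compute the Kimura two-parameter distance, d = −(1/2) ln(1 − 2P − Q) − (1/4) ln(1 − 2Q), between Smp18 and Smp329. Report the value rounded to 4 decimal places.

0.2708

Mismatches occur at site 4 (A→G, transition), site 5 (T→G, transversion), site 7 (C→G, transversion), site 8 (T→G, transversion), site 10 (C→A, transversion), site 13 (T→C, transition), site 14 (G→C, transversion), site 30 (C→G, transversion), site 36 (T→G, transversion), site 44 (T→C, transition).
Of the 10 differences, 3 transitions and 7 transversions over 44 sites: P = 3/44 = 0.068182, Q = 7/44 = 0.159091.
d = −0.5·ln(0.704545) − 0.25·ln(0.681818) = −0.5·(-0.350203) − 0.25·(-0.382993) = 0.2708.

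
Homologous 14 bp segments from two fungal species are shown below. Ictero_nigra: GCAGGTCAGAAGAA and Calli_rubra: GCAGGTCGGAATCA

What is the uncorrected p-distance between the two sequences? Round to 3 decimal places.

0.214

Differing sites — 8:A/G; 12:G/T; 13:A/C.
There are 3 differences over 14 sites, so p = 3/14 = 0.214.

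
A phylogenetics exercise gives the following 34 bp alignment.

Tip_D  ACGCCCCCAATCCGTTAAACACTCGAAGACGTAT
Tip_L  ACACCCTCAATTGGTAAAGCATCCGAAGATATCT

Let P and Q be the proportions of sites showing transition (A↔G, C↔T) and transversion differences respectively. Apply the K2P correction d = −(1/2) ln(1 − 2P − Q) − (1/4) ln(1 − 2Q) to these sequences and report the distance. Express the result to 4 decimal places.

The sequences differ at positions 3 (G/A, transition), 7 (C/T, transition), 12 (C/T, transition), 13 (C/G, transversion), 16 (T/A, transversion), 19 (A/G, transition), 22 (C/T, transition), 23 (T/C, transition), 30 (C/T, transition), 31 (G/A, transition), 33 (A/C, transversion).
Of the 11 differences, 8 transitions and 3 transversions over 34 sites: P = 8/34 = 0.235294, Q = 3/34 = 0.088235.
d = −0.5·ln(0.441177) − 0.25·ln(0.823530) = −0.5·(-0.818309) − 0.25·(-0.194155) = 0.4577.

0.4577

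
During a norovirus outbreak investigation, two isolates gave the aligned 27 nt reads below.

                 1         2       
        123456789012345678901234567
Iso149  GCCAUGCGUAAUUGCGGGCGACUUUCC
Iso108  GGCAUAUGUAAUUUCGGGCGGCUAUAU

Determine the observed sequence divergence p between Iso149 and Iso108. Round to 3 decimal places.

0.296

Mismatches occur at site 2 (C/G), site 6 (G/A), site 7 (C/U), site 14 (G/U), site 21 (A/G), site 24 (U/A), site 26 (C/A), site 27 (C/U).
There are 8 differences over 27 sites, so p = 8/27 = 0.296.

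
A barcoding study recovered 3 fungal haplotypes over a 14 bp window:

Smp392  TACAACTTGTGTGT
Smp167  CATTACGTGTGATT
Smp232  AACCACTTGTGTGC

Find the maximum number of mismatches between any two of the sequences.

7

Pairwise Hamming distances:
  Smp392 vs Smp167: 6
  Smp392 vs Smp232: 3
  Smp167 vs Smp232: 7
The largest is 7, between Smp167 and Smp232.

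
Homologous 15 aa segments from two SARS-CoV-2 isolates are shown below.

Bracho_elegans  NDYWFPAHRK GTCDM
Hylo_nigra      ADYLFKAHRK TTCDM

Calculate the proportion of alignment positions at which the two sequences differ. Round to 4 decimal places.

Mismatches occur at site 1 (N/A), site 4 (W/L), site 6 (P/K), site 11 (G/T).
There are 4 differences over 15 sites, so p = 4/15 = 0.2667.

0.2667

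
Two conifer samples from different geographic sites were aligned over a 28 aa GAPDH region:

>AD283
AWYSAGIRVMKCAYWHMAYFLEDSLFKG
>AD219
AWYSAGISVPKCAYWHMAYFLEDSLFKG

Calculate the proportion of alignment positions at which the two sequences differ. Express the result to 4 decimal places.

0.0714

Differing sites — 8:R/S; 10:M/P.
There are 2 differences over 28 sites, so p = 2/28 = 0.0714.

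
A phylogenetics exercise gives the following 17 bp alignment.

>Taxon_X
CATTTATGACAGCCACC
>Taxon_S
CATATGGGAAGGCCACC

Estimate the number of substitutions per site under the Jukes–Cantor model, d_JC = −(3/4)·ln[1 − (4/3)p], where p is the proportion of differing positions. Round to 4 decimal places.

Differing sites — 4:T/A; 6:A/G; 7:T/G; 10:C/A; 11:A/G.
p = 5/17 = 0.294118.
d = −0.75 · ln(1 − (4/3)·0.294118) = −0.75 · ln(0.607843) = −0.75 · (-0.497839) = 0.3734.

0.3734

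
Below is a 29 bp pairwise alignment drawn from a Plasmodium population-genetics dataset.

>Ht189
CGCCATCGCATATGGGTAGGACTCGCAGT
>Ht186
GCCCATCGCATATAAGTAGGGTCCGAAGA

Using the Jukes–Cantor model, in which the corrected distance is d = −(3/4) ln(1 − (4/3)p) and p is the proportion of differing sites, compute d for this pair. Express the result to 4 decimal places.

0.4006

Mismatches occur at site 1 (C↔G), site 2 (G↔C), site 14 (G↔A), site 15 (G↔A), site 21 (A↔G), site 22 (C↔T), site 23 (T↔C), site 26 (C↔A), site 29 (T↔A).
p = 9/29 = 0.310345.
d = −0.75 · ln(1 − (4/3)·0.310345) = −0.75 · ln(0.586207) = −0.75 · (-0.534082) = 0.4006.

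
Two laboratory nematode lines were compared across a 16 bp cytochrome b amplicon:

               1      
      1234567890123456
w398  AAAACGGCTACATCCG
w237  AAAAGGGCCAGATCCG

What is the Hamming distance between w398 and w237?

The sequences differ at positions 5 (C/G), 9 (T/C), 11 (C/G).
That gives 3 mismatches out of 16 aligned sites, so the Hamming distance is 3.

3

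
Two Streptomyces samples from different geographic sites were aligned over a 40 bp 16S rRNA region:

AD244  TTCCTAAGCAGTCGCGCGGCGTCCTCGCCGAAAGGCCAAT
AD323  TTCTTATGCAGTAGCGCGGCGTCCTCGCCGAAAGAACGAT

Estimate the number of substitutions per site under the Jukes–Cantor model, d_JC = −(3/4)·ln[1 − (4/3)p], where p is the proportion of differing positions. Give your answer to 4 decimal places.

0.1674

Mismatches occur at site 4 (C→T), site 7 (A→T), site 13 (C→A), site 35 (G→A), site 36 (C→A), site 38 (A→G).
p = 6/40 = 0.150000.
d = −0.75 · ln(1 − (4/3)·0.150000) = −0.75 · ln(0.800000) = −0.75 · (-0.223144) = 0.1674.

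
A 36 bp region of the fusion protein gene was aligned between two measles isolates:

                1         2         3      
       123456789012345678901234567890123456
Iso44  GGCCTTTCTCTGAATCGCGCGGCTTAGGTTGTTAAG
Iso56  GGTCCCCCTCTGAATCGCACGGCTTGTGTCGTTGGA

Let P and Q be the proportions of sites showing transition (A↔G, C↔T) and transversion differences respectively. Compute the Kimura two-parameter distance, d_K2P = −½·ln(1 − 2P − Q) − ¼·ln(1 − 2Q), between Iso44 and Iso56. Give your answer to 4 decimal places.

0.4520

The sequences differ at positions 3 (C/T, transition), 5 (T/C, transition), 6 (T/C, transition), 7 (T/C, transition), 19 (G/A, transition), 26 (A/G, transition), 27 (G/T, transversion), 30 (T/C, transition), 34 (A/G, transition), 35 (A/G, transition), 36 (G/A, transition).
Of the 11 differences, 10 transitions and 1 transversion over 36 sites: P = 10/36 = 0.277778, Q = 1/36 = 0.027778.
d = −0.5·ln(0.416666) − 0.25·ln(0.944444) = −0.5·(-0.875470) − 0.25·(-0.057159) = 0.4520.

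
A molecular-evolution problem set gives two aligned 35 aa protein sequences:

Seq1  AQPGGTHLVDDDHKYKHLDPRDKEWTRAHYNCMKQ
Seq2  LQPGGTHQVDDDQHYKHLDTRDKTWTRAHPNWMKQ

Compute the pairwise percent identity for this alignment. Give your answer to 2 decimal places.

Mismatches occur at site 1 (A→L), site 8 (L→Q), site 13 (H→Q), site 14 (K→H), site 20 (P→T), site 24 (E→T), site 30 (Y→P), site 32 (C→W).
27 of the 35 sites match, so the percent identity is 27/35 × 100 = 77.14%.

77.14%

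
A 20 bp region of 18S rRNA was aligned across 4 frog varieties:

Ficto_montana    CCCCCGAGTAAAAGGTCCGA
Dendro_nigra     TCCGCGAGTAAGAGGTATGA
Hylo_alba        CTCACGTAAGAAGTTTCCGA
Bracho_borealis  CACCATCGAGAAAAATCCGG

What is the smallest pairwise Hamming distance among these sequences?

5

Pairwise Hamming distances:
  Ficto_montana vs Dendro_nigra: 5
  Ficto_montana vs Hylo_alba: 9
  Ficto_montana vs Bracho_borealis: 9
  Dendro_nigra vs Hylo_alba: 13
  Dendro_nigra vs Bracho_borealis: 14
  Hylo_alba vs Bracho_borealis: 10
The smallest is 5, between Ficto_montana and Dendro_nigra.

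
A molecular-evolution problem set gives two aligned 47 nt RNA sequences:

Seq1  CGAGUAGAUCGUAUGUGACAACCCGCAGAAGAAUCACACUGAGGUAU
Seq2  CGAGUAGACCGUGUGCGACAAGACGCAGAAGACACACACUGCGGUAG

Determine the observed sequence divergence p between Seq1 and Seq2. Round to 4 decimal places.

Differing sites — 9:U/C; 13:A/G; 16:U/C; 22:C/G; 23:C/A; 33:A/C; 34:U/A; 42:A/C; 47:U/G.
There are 9 differences over 47 sites, so p = 9/47 = 0.1915.

0.1915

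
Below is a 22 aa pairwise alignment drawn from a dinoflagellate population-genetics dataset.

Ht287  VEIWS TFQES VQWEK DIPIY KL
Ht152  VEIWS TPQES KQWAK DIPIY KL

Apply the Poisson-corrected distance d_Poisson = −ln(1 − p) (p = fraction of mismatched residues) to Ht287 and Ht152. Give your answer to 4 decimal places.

Mismatches occur at site 7 (F→P), site 11 (V→K), site 14 (E→A).
p = 3/22 = 0.136364.
d = −ln(1 − 0.136364) = −ln(0.863636) = 0.1466.

0.1466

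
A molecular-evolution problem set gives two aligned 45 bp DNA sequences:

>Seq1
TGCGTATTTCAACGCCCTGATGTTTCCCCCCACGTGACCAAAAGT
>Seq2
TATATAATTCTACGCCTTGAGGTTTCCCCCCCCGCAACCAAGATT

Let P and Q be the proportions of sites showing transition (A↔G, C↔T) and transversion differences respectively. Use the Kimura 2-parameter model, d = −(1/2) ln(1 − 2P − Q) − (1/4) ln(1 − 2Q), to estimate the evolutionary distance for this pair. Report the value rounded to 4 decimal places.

0.3371

Differing sites — 2:G/A (Ti); 3:C/T (Ti); 4:G/A (Ti); 7:T/A (Tv); 11:A/T (Tv); 17:C/T (Ti); 21:T/G (Tv); 32:A/C (Tv); 35:T/C (Ti); 36:G/A (Ti); 42:A/G (Ti); 44:G/T (Tv).
Of the 12 differences, 7 transitions and 5 transversions over 45 sites: P = 7/45 = 0.155556, Q = 5/45 = 0.111111.
d = −0.5·ln(0.577777) − 0.25·ln(0.777778) = −0.5·(-0.548567) − 0.25·(-0.251314) = 0.3371.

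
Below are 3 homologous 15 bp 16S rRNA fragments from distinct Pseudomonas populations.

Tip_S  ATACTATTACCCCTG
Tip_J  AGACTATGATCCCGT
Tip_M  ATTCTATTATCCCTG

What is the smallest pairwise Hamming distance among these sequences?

2

Pairwise Hamming distances:
  Tip_S vs Tip_J: 5
  Tip_S vs Tip_M: 2
  Tip_J vs Tip_M: 5
The smallest is 2, between Tip_S and Tip_M.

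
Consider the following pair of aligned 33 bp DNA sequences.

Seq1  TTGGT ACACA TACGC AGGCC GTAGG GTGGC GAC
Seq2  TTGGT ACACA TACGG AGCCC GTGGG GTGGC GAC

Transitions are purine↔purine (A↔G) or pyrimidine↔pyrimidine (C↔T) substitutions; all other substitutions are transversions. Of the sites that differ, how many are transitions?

Differing sites — 15:C/G (Tv); 18:G/C (Tv); 23:A/G (Ti).
Of the 3 differences, 1 transition and 2 transversions, so the answer is 1.

1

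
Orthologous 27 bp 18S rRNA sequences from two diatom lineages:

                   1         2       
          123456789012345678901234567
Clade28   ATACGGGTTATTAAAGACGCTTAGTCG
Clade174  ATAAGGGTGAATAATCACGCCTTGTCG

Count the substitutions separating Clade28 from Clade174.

The sequences differ at positions 4 (C/A), 9 (T/G), 11 (T/A), 15 (A/T), 16 (G/C), 21 (T/C), 23 (A/T).
That gives 7 mismatches out of 27 aligned sites, so the Hamming distance is 7.

7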